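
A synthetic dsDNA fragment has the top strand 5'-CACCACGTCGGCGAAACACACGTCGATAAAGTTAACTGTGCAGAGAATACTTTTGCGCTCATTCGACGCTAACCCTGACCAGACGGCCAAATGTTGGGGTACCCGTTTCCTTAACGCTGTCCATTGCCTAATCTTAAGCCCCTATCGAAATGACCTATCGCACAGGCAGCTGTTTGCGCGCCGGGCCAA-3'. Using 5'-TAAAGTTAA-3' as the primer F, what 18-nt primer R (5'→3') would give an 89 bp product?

5'-GTTAAGGAAACGGGTACC-3'

The forward primer binds at positions 27–35, so an 89 bp product ends at position 27 + 89 − 1 = 115.
The reverse primer anneals to the top strand over positions 98–115, i.e. to GGTACCCGTTTCCTTAAC.
Its sequence written 5'→3' is the reverse complement: GTTAAGGAAACGGGTACC.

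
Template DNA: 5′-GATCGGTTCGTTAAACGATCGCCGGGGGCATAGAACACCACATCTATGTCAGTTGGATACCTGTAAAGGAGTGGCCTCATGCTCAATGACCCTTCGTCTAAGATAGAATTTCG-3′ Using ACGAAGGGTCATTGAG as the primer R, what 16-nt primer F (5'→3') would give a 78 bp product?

5'-CGCCGGGGGCATAGAA-3'

The reverse primer's reverse complement CTCAATGACCCTTCGT matches the template at positions 82–97, so the product ends at position 97.
A 78 bp product then starts at position 97 − 78 + 1 = 20.
The forward primer is identical to the top strand there: CGCCGGGGGCATAGAA.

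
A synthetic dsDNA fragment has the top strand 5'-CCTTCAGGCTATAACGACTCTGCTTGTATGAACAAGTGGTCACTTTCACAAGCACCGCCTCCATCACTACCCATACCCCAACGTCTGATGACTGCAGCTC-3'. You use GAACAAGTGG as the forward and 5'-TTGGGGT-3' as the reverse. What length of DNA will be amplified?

The forward primer matches the template at positions 30–39.
The reverse primer's reverse complement is ACCCCAA, which matches the template at positions 75–81.
Amplicon spans positions 30–81: 52 bp.

52 bp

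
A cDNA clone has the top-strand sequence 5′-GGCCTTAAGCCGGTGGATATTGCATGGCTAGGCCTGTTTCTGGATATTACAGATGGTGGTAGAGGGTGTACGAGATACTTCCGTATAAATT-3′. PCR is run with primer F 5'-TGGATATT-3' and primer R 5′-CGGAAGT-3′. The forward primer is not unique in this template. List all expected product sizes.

The forward primer TGGATATT matches the top strand at positions 14–21, 41–48.
The reverse primer's reverse complement is ACTTCCG, matching at positions 77–83.
Each forward site pairs with the reverse site to give a product ending at position 83: sizes 70, 43 bp.

70 bp, 43 bp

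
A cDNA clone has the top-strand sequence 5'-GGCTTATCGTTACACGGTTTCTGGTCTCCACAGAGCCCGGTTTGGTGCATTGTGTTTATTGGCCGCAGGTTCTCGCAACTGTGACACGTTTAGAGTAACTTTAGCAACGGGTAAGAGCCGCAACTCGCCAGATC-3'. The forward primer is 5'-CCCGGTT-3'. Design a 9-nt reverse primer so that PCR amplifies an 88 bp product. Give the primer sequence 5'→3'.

The forward primer binds at positions 36–42, so an 88 bp product ends at position 36 + 88 − 1 = 123.
The reverse primer anneals to the top strand over positions 115–123, i.e. to GAGCCGCAA.
Its sequence written 5'→3' is the reverse complement: TTGCGGCTC.

5'-TTGCGGCTC-3'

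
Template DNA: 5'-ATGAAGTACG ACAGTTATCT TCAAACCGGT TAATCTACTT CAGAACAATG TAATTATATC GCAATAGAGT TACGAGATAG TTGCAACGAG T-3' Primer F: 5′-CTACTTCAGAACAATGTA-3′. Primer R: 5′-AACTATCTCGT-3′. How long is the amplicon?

Scanning the template, CTACTTCAGAACAATGTA occurs at positions 35–52; this primer anneals to the bottom strand there with its 3' end pointing downstream.
Reverse complement of the reverse primer: ACGAGATAGTT. This occurs on the top strand at positions 72–82.
Amplicon spans positions 35–82: 48 bp.

48 bp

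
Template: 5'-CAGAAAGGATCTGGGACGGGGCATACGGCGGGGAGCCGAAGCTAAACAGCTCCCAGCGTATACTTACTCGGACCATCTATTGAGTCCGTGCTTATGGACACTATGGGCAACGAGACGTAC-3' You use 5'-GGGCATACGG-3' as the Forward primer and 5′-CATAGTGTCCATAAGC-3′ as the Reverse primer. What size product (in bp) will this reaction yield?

Scanning the template, GGGCATACGG occurs at positions 19–28; this primer anneals to the bottom strand there with its 3' end pointing downstream.
Reverse complement of the reverse primer: GCTTATGGACACTATG. This occurs on the top strand at positions 90–105.
The product runs from position 19 to position 105, so its length is 105 − 19 + 1 = 87 bp.

87 bp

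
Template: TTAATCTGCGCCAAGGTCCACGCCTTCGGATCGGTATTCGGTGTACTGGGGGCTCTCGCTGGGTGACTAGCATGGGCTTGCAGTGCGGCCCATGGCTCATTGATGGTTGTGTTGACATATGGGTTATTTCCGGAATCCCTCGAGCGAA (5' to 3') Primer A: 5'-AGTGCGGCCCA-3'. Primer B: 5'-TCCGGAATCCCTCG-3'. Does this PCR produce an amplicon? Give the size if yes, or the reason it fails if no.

Primer A (AGTGCGGCCCA) matches the top strand at positions 82–92 (3' end points downstream).
Primer B (TCCGGAATCCCTCG) also matches the top strand directly, at positions 129–142 — its reverse complement CGAGGGATTCCGGA is not present.
Both primers anneal to the bottom strand with 3' ends pointing the same way, so neither can prime synthesis back toward the other.

No product — both primers anneal to the same strand and extend in the same direction.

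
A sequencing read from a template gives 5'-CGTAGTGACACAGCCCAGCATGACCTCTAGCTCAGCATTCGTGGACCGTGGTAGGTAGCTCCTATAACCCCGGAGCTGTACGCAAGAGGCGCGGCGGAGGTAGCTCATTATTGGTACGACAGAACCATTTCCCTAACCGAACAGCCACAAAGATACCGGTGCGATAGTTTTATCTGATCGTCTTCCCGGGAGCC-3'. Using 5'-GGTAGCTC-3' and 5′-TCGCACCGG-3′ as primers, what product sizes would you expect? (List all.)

The forward primer GGTAGCTC matches the top strand at positions 54–61, 99–106.
The reverse primer's reverse complement is CCGGTGCGA, matching at positions 156–164.
Each forward site pairs with the reverse site to give a product ending at position 164: sizes 111, 66 bp.

111 bp, 66 bp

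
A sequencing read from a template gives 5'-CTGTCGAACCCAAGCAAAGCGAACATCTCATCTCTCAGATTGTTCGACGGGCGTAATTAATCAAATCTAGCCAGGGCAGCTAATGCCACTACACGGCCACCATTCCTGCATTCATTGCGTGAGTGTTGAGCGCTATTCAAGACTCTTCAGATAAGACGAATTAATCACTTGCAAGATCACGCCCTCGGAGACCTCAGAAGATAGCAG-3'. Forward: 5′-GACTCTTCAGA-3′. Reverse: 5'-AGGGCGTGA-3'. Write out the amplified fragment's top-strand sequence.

Forward primer GACTCTTCAGA is found on the top strand at positions 141–151.
Reverse complement of the reverse primer: TCACGCCCT. This occurs on the top strand at positions 177–185.
The product is the template from position 141 through 185 (45 bp).

5'-GACTCTTCAGATAAGACGAATTAATCACTTGCAAGATCACGCCCT-3'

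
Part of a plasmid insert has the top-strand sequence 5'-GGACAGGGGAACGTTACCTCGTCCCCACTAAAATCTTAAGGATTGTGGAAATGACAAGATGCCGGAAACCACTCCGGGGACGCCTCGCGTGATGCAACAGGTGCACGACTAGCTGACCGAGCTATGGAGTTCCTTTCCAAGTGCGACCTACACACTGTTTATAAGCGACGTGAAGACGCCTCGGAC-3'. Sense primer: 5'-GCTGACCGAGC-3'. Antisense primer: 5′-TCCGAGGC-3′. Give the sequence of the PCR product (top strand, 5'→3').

5'-GCTGACCGAGCTATGGAGTTCCTTTCCAAGTGCGACCTACACACTGTTTATAAGCGACGTGAAGACGCCTCGGA-3'

The forward primer matches the template at positions 112–122.
Reverse complement of the reverse primer: GCCTCGGA. This occurs on the top strand at positions 178–185.
The product is the template from position 112 through 185 (74 bp).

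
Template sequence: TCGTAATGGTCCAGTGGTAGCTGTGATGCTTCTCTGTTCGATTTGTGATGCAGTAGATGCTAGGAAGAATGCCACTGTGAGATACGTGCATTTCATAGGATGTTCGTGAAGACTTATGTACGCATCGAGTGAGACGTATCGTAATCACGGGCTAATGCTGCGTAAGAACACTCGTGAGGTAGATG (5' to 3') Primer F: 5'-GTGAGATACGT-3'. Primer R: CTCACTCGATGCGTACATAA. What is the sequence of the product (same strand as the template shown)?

Scanning the template, GTGAGATACGT occurs at positions 77–87; this primer anneals to the bottom strand there with its 3' end pointing downstream.
Taking the reverse complement of CTCACTCGATGCGTACATAA gives TTATGTACGCATCGAGTGAG, found at positions 114–133 on the template; the primer anneals here to the top strand with its 3' end pointing upstream.
The product is the template from position 77 through 133 (57 bp).

5'-GTGAGATACGTGCATTTCATAGGATGTTCGTGAAGACTTATGTACGCATCGAGTGAG-3'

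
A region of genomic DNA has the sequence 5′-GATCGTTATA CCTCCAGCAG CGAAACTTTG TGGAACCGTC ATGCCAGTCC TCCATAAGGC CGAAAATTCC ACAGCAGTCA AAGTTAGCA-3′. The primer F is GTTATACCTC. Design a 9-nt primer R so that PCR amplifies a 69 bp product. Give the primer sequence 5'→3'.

5'-TGTGGAATT-3'

The forward primer binds at positions 5–14, so a 69 bp product ends at position 5 + 69 − 1 = 73.
The reverse primer anneals to the top strand over positions 65–73, i.e. to AATTCCACA.
Its sequence written 5'→3' is the reverse complement: TGTGGAATT.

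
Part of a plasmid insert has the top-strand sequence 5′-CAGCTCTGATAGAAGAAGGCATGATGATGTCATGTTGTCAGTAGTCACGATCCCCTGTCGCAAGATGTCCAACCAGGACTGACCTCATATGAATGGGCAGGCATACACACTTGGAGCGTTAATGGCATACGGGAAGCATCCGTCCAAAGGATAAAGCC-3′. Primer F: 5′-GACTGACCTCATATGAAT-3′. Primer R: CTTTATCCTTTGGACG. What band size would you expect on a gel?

80 bp

Scanning the template, GACTGACCTCATATGAAT occurs at positions 77–94; this primer anneals to the bottom strand there with its 3' end pointing downstream.
Taking the reverse complement of CTTTATCCTTTGGACG gives CGTCCAAAGGATAAAG, found at positions 141–156 on the template; the primer anneals here to the top strand with its 3' end pointing upstream.
The product runs from position 77 to position 156, so its length is 156 − 77 + 1 = 80 bp.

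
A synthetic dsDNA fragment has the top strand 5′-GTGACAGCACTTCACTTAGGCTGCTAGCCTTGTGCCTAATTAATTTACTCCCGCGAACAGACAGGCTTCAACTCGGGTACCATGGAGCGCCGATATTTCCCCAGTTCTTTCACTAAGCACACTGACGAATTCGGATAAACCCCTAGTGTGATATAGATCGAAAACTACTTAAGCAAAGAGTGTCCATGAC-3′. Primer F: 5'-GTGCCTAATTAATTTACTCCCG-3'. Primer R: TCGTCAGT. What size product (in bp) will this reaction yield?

Scanning the template, GTGCCTAATTAATTTACTCCCG occurs at positions 32–53; this primer anneals to the bottom strand there with its 3' end pointing downstream.
Taking the reverse complement of TCGTCAGT gives ACTGACGA, found at positions 121–128 on the template; the primer anneals here to the top strand with its 3' end pointing upstream.
The product runs from position 32 to position 128, so its length is 128 − 32 + 1 = 97 bp.

97 bp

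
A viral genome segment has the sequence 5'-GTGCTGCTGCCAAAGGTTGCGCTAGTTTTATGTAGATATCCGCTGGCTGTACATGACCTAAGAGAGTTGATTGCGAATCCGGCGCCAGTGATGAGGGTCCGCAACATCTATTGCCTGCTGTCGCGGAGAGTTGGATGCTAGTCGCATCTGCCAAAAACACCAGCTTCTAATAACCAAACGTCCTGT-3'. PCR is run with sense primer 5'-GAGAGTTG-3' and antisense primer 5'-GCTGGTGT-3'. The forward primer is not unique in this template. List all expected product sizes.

The forward primer GAGAGTTG matches the top strand at positions 62–69, 126–133.
The reverse primer's reverse complement is ACACCAGC, matching at positions 157–164.
Each forward site pairs with the reverse site to give a product ending at position 164: sizes 103, 39 bp.

103 bp, 39 bp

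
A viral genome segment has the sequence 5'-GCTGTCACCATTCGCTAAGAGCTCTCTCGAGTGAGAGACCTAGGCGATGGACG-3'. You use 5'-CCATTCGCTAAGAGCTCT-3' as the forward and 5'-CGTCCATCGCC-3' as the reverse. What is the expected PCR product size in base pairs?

46 bp

Forward primer CCATTCGCTAAGAGCTCT is found on the top strand at positions 8–25.
The reverse primer's reverse complement is GGCGATGGACG, which matches the template at positions 43–53.
Product length = (reverse-primer end) − (forward-primer start) + 1 = 53 − 8 + 1 = 46 bp.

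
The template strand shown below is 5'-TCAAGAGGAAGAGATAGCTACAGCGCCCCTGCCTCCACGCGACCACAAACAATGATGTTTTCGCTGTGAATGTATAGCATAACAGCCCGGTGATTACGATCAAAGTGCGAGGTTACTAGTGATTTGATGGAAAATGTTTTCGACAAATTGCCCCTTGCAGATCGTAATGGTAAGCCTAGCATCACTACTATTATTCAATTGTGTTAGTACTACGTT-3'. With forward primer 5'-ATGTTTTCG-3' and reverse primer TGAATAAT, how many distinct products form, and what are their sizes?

Two products: 143 bp, 64 bp

The forward primer ATGTTTTCG matches the top strand at positions 55–63, 134–142.
The reverse primer's reverse complement is ATTATTCA, matching at positions 190–197.
Each forward site pairs with the reverse site to give a product ending at position 197: sizes 143, 64 bp.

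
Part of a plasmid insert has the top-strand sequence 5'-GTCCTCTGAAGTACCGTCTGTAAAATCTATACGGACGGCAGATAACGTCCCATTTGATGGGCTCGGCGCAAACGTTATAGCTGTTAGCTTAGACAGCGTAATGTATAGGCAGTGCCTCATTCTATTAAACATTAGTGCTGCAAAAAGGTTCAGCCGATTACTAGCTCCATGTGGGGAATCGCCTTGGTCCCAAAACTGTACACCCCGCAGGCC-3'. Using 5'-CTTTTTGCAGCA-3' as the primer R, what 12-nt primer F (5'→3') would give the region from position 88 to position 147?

The reverse primer's reverse complement TGCTGCAAAAAG matches the template at positions 136–147; the product starts at position 88.
The forward primer is identical to the top strand over positions 88–99: CTTAGACAGCGT.

5'-CTTAGACAGCGT-3'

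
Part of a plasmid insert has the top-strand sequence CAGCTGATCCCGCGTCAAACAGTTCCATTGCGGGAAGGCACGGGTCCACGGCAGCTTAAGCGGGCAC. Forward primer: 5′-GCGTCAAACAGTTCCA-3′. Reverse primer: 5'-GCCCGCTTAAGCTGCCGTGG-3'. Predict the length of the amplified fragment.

Forward primer GCGTCAAACAGTTCCA is found on the top strand at positions 12–27.
Reverse complement of the reverse primer: CCACGGCAGCTTAAGCGGGC. This occurs on the top strand at positions 46–65.
Product length = (reverse-primer end) − (forward-primer start) + 1 = 65 − 12 + 1 = 54 bp.

54 bp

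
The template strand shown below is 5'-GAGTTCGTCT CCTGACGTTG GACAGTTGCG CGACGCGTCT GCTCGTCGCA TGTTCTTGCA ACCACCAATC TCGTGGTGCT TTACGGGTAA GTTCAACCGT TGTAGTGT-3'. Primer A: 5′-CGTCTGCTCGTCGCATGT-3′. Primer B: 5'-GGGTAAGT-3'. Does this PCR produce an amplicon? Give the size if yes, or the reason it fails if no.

No product — both primers anneal to the same strand and extend in the same direction.

Primer A (CGTCTGCTCGTCGCATGT) matches the top strand at positions 36–53 (3' end points downstream).
Primer B (GGGTAAGT) also matches the top strand directly, at positions 85–92 — its reverse complement ACTTACCC is not present.
Both primers anneal to the bottom strand with 3' ends pointing the same way, so neither can prime synthesis back toward the other.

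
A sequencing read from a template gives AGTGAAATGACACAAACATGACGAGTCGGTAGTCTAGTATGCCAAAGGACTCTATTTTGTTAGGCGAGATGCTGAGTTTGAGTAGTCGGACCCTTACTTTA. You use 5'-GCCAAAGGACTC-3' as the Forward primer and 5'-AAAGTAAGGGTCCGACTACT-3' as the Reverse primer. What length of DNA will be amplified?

60 bp

The forward primer matches the template at positions 41–52.
Reverse complement of the reverse primer: AGTAGTCGGACCCTTACTTT. This occurs on the top strand at positions 81–100.
Amplicon spans positions 41–100: 60 bp.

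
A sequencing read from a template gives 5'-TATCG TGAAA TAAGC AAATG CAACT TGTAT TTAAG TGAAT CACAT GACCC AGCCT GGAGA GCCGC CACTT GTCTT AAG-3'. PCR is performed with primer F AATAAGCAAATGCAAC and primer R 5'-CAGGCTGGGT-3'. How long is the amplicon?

The forward primer matches the template at positions 9–24.
The reverse primer's reverse complement is ACCCAGCCTG, which matches the template at positions 47–56.
Product length = (reverse-primer end) − (forward-primer start) + 1 = 56 − 9 + 1 = 48 bp.

48 bp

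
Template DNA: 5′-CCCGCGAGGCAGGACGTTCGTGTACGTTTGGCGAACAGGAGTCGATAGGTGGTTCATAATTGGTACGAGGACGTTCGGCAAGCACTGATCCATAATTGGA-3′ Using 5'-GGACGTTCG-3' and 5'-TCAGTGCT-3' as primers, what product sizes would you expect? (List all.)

The forward primer GGACGTTCG matches the top strand at positions 12–20, 69–77.
The reverse primer's reverse complement is AGCACTGA, matching at positions 81–88.
Each forward site pairs with the reverse site to give a product ending at position 88: sizes 77, 20 bp.

77 bp, 20 bp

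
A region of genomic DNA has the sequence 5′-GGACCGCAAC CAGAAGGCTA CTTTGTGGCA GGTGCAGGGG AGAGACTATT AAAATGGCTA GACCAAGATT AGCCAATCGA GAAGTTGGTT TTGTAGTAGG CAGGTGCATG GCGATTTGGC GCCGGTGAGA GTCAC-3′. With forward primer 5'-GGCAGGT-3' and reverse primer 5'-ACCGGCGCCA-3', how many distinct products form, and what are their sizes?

The forward primer GGCAGGT matches the top strand at positions 27–33, 99–105.
The reverse primer's reverse complement is TGGCGCCGGT, matching at positions 117–126.
Each forward site pairs with the reverse site to give a product ending at position 126: sizes 100, 28 bp.

Two products: 100 bp, 28 bp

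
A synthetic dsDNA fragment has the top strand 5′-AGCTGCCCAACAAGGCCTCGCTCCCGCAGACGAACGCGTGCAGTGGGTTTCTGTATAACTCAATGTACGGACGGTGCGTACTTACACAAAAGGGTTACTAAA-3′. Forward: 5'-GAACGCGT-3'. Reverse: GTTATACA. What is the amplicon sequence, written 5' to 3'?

5'-GAACGCGTGCAGTGGGTTTCTGTATAAC-3'

Scanning the template, GAACGCGT occurs at positions 32–39; this primer anneals to the bottom strand there with its 3' end pointing downstream.
The reverse primer's reverse complement is TGTATAAC, which matches the template at positions 52–59.
The product is the template from position 32 through 59 (28 bp).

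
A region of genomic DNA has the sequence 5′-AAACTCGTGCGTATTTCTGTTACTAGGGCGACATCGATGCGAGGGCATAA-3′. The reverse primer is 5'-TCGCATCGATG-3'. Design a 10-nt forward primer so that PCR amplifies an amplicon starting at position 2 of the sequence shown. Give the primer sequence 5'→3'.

The reverse primer's reverse complement CATCGATGCGA matches the template at positions 32–42; the product starts at position 2.
The forward primer is identical to the top strand over positions 2–11: AACTCGTGCG.

5'-AACTCGTGCG-3'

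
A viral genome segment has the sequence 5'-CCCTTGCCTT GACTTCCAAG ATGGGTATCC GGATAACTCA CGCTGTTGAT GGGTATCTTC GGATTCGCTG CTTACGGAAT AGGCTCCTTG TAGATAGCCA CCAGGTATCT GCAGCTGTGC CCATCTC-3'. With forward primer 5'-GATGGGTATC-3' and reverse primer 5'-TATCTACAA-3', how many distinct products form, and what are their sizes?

Two products: 77 bp, 49 bp

The forward primer GATGGGTATC matches the top strand at positions 20–29, 48–57.
The reverse primer's reverse complement is TTGTAGATA, matching at positions 88–96.
Each forward site pairs with the reverse site to give a product ending at position 96: sizes 77, 49 bp.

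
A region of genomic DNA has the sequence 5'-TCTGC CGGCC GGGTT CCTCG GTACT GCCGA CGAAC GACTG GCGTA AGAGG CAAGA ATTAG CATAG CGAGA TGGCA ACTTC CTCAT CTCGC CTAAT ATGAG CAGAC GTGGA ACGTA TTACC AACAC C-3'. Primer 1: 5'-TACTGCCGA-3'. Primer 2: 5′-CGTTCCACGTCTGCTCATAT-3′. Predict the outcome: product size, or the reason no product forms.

Primer 1 (TACTGCCGA) matches the top strand at positions 22–30; it acts as a forward primer.
Primer 2's reverse complement is ATATGAGCAGACGTGGAACG, matching the top strand at positions 94–113; it acts as a reverse primer.
The 3' ends face each other across positions 22–113, giving a 92 bp product.

Yes — a 92 bp product.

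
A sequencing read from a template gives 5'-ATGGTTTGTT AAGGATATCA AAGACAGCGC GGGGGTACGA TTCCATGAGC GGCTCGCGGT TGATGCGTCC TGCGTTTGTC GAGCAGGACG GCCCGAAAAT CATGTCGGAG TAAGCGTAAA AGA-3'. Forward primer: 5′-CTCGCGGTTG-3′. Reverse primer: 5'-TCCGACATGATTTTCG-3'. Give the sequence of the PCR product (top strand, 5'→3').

The forward primer matches the template at positions 53–62.
Reverse complement of the reverse primer: CGAAAATCATGTCGGA. This occurs on the top strand at positions 94–109.
The product is the template from position 53 through 109 (57 bp).

5'-CTCGCGGTTGATGCGTCCTGCGTTTGTCGAGCAGGACGGCCCGAAAATCATGTCGGA-3'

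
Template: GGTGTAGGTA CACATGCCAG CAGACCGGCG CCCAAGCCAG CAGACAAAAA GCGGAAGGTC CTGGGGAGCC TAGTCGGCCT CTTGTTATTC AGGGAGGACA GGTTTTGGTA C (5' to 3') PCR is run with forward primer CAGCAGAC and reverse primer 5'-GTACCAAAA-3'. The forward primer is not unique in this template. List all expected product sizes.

94 bp, 74 bp

The forward primer CAGCAGAC matches the top strand at positions 18–25, 38–45.
The reverse primer's reverse complement is TTTTGGTAC, matching at positions 103–111.
Each forward site pairs with the reverse site to give a product ending at position 111: sizes 94, 74 bp.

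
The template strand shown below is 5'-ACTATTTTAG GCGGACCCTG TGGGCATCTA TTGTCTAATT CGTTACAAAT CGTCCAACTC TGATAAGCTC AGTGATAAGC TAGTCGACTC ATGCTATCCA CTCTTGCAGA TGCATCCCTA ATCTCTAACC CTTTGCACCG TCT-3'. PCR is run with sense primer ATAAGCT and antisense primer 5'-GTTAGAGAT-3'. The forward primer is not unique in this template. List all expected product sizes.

67 bp, 55 bp

The forward primer ATAAGCT matches the top strand at positions 63–69, 75–81.
The reverse primer's reverse complement is ATCTCTAAC, matching at positions 121–129.
Each forward site pairs with the reverse site to give a product ending at position 129: sizes 67, 55 bp.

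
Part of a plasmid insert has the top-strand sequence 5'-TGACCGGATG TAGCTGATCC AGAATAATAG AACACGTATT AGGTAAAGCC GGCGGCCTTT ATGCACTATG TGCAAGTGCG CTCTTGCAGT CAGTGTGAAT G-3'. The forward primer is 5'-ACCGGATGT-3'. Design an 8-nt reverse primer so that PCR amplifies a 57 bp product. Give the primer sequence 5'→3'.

5'-AAGGCCGC-3'

The forward primer binds at positions 3–11, so a 57 bp product ends at position 3 + 57 − 1 = 59.
The reverse primer anneals to the top strand over positions 52–59, i.e. to GCGGCCTT.
Its sequence written 5'→3' is the reverse complement: AAGGCCGC.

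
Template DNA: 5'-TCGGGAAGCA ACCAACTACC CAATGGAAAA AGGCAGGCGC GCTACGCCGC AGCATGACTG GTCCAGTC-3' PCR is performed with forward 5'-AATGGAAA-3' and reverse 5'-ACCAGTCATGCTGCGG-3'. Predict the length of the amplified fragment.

41 bp

Forward primer AATGGAAA is found on the top strand at positions 22–29.
Reverse complement of the reverse primer: CCGCAGCATGACTGGT. This occurs on the top strand at positions 47–62.
The product runs from position 22 to position 62, so its length is 62 − 22 + 1 = 41 bp.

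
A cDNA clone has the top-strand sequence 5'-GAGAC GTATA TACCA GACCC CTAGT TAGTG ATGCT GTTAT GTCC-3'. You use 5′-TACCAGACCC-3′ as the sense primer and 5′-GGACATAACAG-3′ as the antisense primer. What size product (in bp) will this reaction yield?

34 bp

Scanning the template, TACCAGACCC occurs at positions 11–20; this primer anneals to the bottom strand there with its 3' end pointing downstream.
The reverse primer's reverse complement is CTGTTATGTCC, which matches the template at positions 34–44.
Product length = (reverse-primer end) − (forward-primer start) + 1 = 44 − 11 + 1 = 34 bp.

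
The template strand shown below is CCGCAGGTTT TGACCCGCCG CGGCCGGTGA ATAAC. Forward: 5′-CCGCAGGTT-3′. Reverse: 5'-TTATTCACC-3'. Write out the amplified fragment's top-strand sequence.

5'-CCGCAGGTTTTGACCCGCCGCGGCCGGTGAATAA-3'

The forward primer matches the template at positions 1–9.
Taking the reverse complement of TTATTCACC gives GGTGAATAA, found at positions 26–34 on the template; the primer anneals here to the top strand with its 3' end pointing upstream.
The product is the template from position 1 through 34 (34 bp).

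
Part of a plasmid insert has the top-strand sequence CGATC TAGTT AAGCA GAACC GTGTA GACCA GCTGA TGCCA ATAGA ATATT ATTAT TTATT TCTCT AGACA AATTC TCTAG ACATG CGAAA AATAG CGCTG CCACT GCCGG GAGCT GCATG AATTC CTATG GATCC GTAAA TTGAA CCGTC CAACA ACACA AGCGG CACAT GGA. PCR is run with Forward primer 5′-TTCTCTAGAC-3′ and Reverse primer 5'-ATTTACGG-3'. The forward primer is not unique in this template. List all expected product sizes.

The forward primer TTCTCTAGAC matches the top strand at positions 60–69, 73–82.
The reverse primer's reverse complement is CCGTAAAT, matching at positions 134–141.
Each forward site pairs with the reverse site to give a product ending at position 141: sizes 82, 69 bp.

82 bp, 69 bp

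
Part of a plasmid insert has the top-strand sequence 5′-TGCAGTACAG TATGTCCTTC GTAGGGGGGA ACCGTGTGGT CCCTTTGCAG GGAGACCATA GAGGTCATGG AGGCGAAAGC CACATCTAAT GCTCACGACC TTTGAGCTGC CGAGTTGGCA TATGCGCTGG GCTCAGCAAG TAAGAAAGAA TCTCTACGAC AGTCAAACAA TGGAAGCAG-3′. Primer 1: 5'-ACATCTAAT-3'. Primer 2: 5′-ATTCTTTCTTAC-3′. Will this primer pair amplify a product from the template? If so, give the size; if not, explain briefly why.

Primer 1 (ACATCTAAT) matches the top strand at positions 82–90; it acts as a forward primer.
Primer 2's reverse complement is GTAAGAAAGAAT, matching the top strand at positions 140–151; it acts as a reverse primer.
The 3' ends face each other across positions 82–151, giving a 70 bp product.

Yes — a 70 bp product.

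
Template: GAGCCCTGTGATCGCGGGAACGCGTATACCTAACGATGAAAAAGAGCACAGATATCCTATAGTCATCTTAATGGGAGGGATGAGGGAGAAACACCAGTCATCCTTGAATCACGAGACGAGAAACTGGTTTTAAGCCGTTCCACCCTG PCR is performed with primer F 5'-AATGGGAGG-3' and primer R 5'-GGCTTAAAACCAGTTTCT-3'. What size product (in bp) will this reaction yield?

67 bp

Forward primer AATGGGAGG is found on the top strand at positions 70–78.
The reverse primer's reverse complement is AGAAACTGGTTTTAAGCC, which matches the template at positions 119–136.
Amplicon spans positions 70–136: 67 bp.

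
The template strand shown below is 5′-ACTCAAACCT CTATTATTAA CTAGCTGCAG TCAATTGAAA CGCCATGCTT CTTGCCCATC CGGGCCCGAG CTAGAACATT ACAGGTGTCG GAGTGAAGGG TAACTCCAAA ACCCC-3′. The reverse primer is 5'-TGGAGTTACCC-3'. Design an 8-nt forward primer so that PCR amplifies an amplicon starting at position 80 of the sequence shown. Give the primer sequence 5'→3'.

The reverse primer's reverse complement GGGTAACTCCA matches the template at positions 98–108; the product starts at position 80.
The forward primer is identical to the top strand over positions 80–87: TACAGGTG.

5'-TACAGGTG-3'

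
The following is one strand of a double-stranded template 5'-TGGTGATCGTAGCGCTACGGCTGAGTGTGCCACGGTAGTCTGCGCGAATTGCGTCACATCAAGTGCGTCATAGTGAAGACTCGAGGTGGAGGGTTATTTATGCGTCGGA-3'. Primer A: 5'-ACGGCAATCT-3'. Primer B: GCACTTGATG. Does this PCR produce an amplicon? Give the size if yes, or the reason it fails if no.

Primer A (ACGGCAATCT) does not match the top strand, and its reverse complement AGATTGCCGT does not match either.
With no annealing site for primer A, no amplification occurs.

No product — primer A has no binding site in the template.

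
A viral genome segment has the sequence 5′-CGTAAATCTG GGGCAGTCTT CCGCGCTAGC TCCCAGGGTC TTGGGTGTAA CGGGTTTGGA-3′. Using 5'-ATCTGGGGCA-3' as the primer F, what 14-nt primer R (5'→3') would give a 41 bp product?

5'-ACCCAAGACCCTGG-3'

The forward primer binds at positions 6–15, so a 41 bp product ends at position 6 + 41 − 1 = 46.
The reverse primer anneals to the top strand over positions 33–46, i.e. to CCAGGGTCTTGGGT.
Its sequence written 5'→3' is the reverse complement: ACCCAAGACCCTGG.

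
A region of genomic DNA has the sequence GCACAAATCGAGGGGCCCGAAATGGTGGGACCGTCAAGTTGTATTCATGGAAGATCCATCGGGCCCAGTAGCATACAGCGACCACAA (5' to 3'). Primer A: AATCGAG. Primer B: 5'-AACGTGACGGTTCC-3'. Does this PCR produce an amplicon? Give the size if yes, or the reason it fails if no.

Primer B (AACGTGACGGTTCC) does not match the top strand, and its reverse complement GGAACCGTCACGTT does not match either.
With no annealing site for primer B, no amplification occurs.

No product — primer B has no binding site in the template.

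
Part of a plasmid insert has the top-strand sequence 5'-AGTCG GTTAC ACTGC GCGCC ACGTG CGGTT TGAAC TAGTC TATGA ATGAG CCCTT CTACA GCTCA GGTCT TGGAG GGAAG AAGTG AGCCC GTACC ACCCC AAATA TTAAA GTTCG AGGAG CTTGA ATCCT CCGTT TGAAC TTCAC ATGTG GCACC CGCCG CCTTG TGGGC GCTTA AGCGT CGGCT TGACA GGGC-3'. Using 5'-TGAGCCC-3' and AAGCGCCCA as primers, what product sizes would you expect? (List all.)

128 bp, 91 bp

The forward primer TGAGCCC matches the top strand at positions 47–53, 84–90.
The reverse primer's reverse complement is TGGGCGCTT, matching at positions 166–174.
Each forward site pairs with the reverse site to give a product ending at position 174: sizes 128, 91 bp.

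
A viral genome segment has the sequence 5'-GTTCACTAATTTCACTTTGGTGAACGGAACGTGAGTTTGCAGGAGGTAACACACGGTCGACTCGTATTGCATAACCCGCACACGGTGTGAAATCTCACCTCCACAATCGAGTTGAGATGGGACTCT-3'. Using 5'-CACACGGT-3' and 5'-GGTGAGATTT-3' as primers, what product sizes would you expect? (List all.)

50 bp, 21 bp

The forward primer CACACGGT matches the top strand at positions 50–57, 79–86.
The reverse primer's reverse complement is AAATCTCACC, matching at positions 90–99.
Each forward site pairs with the reverse site to give a product ending at position 99: sizes 50, 21 bp.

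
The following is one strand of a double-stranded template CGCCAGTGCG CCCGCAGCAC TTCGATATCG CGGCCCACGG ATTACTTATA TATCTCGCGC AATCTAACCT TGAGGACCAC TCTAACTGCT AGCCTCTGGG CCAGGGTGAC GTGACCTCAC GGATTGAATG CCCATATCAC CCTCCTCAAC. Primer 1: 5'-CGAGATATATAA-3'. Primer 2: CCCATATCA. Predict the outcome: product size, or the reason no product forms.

No product — the primers' 3' ends point away from each other.

Primer 1 (CGAGATATATAA) has reverse complement TTATATATCTCG, which matches the top strand at positions 46–57; primer 1 anneals to the top strand there with its 3' end pointing upstream toward position 46.
Primer 2 (CCCATATCA) matches the top strand directly at positions 131–139; it anneals to the bottom strand with its 3' end pointing downstream toward position 139.
The 3' ends diverge (primer 1 extends toward position 1, primer 2 toward position 150), so the primers never converge on a shared product.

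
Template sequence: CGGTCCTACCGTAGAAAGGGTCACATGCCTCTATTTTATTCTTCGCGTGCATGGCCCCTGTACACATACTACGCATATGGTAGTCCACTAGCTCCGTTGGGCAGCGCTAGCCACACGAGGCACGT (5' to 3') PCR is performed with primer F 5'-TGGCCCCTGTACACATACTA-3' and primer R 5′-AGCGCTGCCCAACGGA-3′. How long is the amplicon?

Scanning the template, TGGCCCCTGTACACATACTA occurs at positions 52–71; this primer anneals to the bottom strand there with its 3' end pointing downstream.
Taking the reverse complement of AGCGCTGCCCAACGGA gives TCCGTTGGGCAGCGCT, found at positions 93–108 on the template; the primer anneals here to the top strand with its 3' end pointing upstream.
Amplicon spans positions 52–108: 57 bp.

57 bp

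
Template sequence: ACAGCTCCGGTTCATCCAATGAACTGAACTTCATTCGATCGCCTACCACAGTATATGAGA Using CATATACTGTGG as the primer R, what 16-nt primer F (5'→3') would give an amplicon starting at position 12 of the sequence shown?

The reverse primer's reverse complement CCACAGTATATG matches the template at positions 46–57; the product starts at position 12.
The forward primer is identical to the top strand over positions 12–27: TCATCCAATGAACTGA.

5'-TCATCCAATGAACTGA-3'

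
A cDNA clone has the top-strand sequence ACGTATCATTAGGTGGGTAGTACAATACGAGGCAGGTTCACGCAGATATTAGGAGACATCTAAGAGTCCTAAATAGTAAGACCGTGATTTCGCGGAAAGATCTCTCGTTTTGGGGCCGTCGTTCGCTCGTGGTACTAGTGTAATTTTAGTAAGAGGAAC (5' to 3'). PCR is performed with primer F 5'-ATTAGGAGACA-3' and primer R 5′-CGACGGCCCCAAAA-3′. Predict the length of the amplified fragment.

Scanning the template, ATTAGGAGACA occurs at positions 48–58; this primer anneals to the bottom strand there with its 3' end pointing downstream.
The reverse primer's reverse complement is TTTTGGGGCCGTCG, which matches the template at positions 108–121.
The product runs from position 48 to position 121, so its length is 121 − 48 + 1 = 74 bp.

74 bp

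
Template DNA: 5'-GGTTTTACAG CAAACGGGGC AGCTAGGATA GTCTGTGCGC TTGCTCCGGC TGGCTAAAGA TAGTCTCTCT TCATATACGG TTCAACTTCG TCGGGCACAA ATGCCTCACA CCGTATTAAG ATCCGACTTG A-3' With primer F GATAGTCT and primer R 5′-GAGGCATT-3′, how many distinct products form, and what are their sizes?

Two products: 81 bp, 49 bp

The forward primer GATAGTCT matches the top strand at positions 27–34, 59–66.
The reverse primer's reverse complement is AATGCCTC, matching at positions 100–107.
Each forward site pairs with the reverse site to give a product ending at position 107: sizes 81, 49 bp.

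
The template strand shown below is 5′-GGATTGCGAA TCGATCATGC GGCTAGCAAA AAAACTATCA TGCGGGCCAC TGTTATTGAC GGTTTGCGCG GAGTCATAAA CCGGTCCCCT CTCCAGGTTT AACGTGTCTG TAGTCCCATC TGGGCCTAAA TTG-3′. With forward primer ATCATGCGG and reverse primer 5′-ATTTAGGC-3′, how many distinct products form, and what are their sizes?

The forward primer ATCATGCGG matches the top strand at positions 14–22, 37–45.
The reverse primer's reverse complement is GCCTAAAT, matching at positions 124–131.
Each forward site pairs with the reverse site to give a product ending at position 131: sizes 118, 95 bp.

Two products: 118 bp, 95 bp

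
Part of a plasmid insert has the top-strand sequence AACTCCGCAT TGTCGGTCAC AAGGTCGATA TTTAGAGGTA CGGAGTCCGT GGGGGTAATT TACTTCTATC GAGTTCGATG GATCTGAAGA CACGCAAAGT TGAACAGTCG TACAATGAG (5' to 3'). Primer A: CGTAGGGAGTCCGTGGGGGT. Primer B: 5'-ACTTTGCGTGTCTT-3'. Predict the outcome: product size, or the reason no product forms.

No product — primer A has no binding site in the template.

Primer A (CGTAGGGAGTCCGTGGGGGT) does not match the top strand, and its reverse complement ACCCCCACGGACTCCCTACG does not match either.
With no annealing site for primer A, no amplification occurs.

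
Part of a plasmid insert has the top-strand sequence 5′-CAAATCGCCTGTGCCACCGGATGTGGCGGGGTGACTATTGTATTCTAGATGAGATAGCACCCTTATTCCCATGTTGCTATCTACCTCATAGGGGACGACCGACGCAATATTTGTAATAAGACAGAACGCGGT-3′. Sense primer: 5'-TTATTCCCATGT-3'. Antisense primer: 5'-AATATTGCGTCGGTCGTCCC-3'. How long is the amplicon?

Forward primer TTATTCCCATGT is found on the top strand at positions 63–74.
The reverse primer's reverse complement is GGGACGACCGACGCAATATT, which matches the template at positions 92–111.
Product length = (reverse-primer end) − (forward-primer start) + 1 = 111 − 63 + 1 = 49 bp.

49 bp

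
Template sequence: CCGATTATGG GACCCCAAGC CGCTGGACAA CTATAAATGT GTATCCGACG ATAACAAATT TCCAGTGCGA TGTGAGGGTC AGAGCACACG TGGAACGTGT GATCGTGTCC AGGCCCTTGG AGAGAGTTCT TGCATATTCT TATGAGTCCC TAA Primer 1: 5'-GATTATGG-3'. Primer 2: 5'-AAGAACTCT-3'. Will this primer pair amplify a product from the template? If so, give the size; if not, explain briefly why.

Yes — a 129 bp product.

Primer 1 (GATTATGG) matches the top strand at positions 3–10; it acts as a forward primer.
Primer 2's reverse complement is AGAGTTCTT, matching the top strand at positions 123–131; it acts as a reverse primer.
The 3' ends face each other across positions 3–131, giving a 129 bp product.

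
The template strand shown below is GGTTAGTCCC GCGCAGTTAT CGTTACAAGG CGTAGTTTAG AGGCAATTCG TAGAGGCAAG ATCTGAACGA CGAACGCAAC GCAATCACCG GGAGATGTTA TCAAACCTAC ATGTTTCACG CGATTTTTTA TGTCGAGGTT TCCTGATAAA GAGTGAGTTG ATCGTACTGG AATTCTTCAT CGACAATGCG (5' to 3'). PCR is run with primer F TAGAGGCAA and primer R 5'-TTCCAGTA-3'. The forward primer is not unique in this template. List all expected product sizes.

135 bp, 122 bp

The forward primer TAGAGGCAA matches the top strand at positions 38–46, 51–59.
The reverse primer's reverse complement is TACTGGAA, matching at positions 165–172.
Each forward site pairs with the reverse site to give a product ending at position 172: sizes 135, 122 bp.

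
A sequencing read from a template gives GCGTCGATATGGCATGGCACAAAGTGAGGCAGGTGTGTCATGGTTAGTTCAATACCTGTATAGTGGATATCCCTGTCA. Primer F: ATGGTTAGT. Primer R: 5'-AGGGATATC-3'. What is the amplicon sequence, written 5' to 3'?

5'-ATGGTTAGTTCAATACCTGTATAGTGGATATCCCT-3'

Scanning the template, ATGGTTAGT occurs at positions 40–48; this primer anneals to the bottom strand there with its 3' end pointing downstream.
Reverse complement of the reverse primer: GATATCCCT. This occurs on the top strand at positions 66–74.
The product is the template from position 40 through 74 (35 bp).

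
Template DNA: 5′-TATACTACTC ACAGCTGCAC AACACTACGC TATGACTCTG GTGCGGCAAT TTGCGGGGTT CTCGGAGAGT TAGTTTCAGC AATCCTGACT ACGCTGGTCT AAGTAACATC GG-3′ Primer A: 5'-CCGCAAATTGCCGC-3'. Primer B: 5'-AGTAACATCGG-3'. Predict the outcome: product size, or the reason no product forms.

No product — the primers' 3' ends point away from each other.

Primer A (CCGCAAATTGCCGC) has reverse complement GCGGCAATTTGCGG, which matches the top strand at positions 43–56; primer A anneals to the top strand there with its 3' end pointing upstream toward position 43.
Primer B (AGTAACATCGG) matches the top strand directly at positions 102–112; it anneals to the bottom strand with its 3' end pointing downstream toward position 112.
The 3' ends diverge (primer A extends toward position 1, primer B toward position 112), so the primers never converge on a shared product.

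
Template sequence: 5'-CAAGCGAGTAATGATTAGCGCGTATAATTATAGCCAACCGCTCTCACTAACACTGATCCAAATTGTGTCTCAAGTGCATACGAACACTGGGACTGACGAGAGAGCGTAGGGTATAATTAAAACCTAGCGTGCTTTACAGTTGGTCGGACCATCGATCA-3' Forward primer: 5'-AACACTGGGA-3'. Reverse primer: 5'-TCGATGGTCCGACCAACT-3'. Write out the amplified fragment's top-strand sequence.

Forward primer AACACTGGGA is found on the top strand at positions 83–92.
Reverse complement of the reverse primer: AGTTGGTCGGACCATCGA. This occurs on the top strand at positions 138–155.
The product is the template from position 83 through 155 (73 bp).

5'-AACACTGGGACTGACGAGAGAGCGTAGGGTATAATTAAAACCTAGCGTGCTTTACAGTTGGTCGGACCATCGA-3'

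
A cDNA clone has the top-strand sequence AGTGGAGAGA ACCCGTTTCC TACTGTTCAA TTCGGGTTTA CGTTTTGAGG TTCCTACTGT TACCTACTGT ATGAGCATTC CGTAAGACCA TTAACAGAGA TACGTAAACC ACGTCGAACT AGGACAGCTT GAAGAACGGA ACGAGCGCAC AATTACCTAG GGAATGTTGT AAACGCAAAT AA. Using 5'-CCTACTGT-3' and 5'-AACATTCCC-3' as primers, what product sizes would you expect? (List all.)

150 bp, 116 bp, 106 bp

The forward primer CCTACTGT matches the top strand at positions 19–26, 53–60, 63–70.
The reverse primer's reverse complement is GGGAATGTT, matching at positions 160–168.
Each forward site pairs with the reverse site to give a product ending at position 168: sizes 150, 116, 106 bp.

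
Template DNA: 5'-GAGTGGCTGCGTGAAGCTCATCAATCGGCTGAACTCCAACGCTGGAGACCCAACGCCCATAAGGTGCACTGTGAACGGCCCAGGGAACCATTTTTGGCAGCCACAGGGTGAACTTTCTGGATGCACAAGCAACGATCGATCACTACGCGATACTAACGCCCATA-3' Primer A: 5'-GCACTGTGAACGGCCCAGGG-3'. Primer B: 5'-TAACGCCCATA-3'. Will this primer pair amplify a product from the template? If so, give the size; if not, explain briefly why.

No product — both primers anneal to the same strand and extend in the same direction.

Primer A (GCACTGTGAACGGCCCAGGG) matches the top strand at positions 66–85 (3' end points downstream).
Primer B (TAACGCCCATA) also matches the top strand directly, at positions 154–164 — its reverse complement TATGGGCGTTA is not present.
Both primers anneal to the bottom strand with 3' ends pointing the same way, so neither can prime synthesis back toward the other.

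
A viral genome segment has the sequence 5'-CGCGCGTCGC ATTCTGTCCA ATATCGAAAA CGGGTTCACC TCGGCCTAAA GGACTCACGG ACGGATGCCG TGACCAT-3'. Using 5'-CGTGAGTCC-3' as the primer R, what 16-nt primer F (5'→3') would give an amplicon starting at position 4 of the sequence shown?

5'-GCGTCGCATTCTGTCC-3'

The reverse primer's reverse complement GGACTCACG matches the template at positions 51–59; the product starts at position 4.
The forward primer is identical to the top strand over positions 4–19: GCGTCGCATTCTGTCC.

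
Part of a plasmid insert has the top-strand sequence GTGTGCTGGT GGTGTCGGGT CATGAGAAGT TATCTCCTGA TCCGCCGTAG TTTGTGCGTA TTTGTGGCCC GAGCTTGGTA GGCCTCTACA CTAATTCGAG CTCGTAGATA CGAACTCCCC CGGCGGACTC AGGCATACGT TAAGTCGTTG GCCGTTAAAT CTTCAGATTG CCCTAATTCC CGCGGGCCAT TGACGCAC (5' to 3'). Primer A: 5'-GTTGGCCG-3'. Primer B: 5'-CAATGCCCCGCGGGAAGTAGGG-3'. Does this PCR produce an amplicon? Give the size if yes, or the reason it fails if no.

Primer B (CAATGCCCCGCGGGAAGTAGGG) does not match the top strand, and its reverse complement CCCTACTTCCCGCGGGGCATTG does not match either.
With no annealing site for primer B, no amplification occurs.

No product — primer B has no binding site in the template.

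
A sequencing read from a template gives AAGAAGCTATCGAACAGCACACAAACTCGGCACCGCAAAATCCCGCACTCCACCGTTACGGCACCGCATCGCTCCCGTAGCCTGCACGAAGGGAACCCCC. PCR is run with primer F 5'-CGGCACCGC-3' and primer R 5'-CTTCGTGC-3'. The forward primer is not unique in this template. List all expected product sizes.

The forward primer CGGCACCGC matches the top strand at positions 28–36, 59–67.
The reverse primer's reverse complement is GCACGAAG, matching at positions 84–91.
Each forward site pairs with the reverse site to give a product ending at position 91: sizes 64, 33 bp.

64 bp, 33 bp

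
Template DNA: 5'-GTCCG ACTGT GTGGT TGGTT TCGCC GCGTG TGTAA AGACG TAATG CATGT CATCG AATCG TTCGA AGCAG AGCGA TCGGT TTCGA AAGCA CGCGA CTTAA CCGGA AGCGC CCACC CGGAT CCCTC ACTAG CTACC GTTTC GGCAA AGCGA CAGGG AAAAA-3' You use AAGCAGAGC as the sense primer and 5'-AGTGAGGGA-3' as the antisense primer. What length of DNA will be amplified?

The forward primer matches the template at positions 65–73.
Taking the reverse complement of AGTGAGGGA gives TCCCTCACT, found at positions 120–128 on the template; the primer anneals here to the top strand with its 3' end pointing upstream.
The product runs from position 65 to position 128, so its length is 128 − 65 + 1 = 64 bp.

64 bp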